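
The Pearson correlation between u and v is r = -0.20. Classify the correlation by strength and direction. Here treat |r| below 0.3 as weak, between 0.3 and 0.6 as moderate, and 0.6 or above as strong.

r = -0.20 < 0 so the relationship is negative.
|r| = 0.20, which falls in the weak range.

weak negative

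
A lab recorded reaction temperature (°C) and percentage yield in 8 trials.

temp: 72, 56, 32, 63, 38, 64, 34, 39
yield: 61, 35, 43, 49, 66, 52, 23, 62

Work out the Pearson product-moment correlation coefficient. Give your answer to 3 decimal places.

n = 8, Σx = 398, Σy = 391, Σx² = 21530, Σy² = 20629, Σxy = 19851
nΣxy − ΣxΣy = 158808 − 155618 = 3190
nΣx² − (Σx)² = 172240 − 158404 = 13836; nΣy² − (Σy)² = 165032 − 152881 = 12151
r = 3190 / √(13836 × 12151) = 3190 / 12966.1573 ≈ 0.246

0.246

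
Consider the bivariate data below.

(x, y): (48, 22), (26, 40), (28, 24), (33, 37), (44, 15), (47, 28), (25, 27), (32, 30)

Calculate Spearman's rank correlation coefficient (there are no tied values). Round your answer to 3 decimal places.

Rank x: 8, 2, 3, 5, 6, 7, 1, 4
Rank y: 2, 8, 3, 7, 1, 5, 4, 6
d = rank(x) − rank(y): 6, -6, 0, -2, 5, 2, -3, -2; Σd² = 118
ρ = 1 − 6Σd² / [n(n²−1)] = 1 − 6×118 / (8×63) = 1 − 708/504 ≈ -0.405

-0.405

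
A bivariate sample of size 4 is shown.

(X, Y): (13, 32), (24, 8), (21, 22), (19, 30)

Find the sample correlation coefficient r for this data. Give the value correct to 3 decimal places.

n = 4, ΣX = 77, ΣY = 92, ΣX² = 1547, ΣY² = 2472, ΣXY = 1640
nΣXY − ΣXΣY = 6560 − 7084 = -524
nΣX² − (ΣX)² = 6188 − 5929 = 259; nΣY² − (ΣY)² = 9888 − 8464 = 1424
r = -524 / √(259 × 1424) = -524 / 607.3022 ≈ -0.863

-0.863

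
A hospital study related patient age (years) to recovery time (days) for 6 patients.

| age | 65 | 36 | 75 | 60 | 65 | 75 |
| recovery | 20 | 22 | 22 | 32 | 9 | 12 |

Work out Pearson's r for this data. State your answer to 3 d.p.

n = 6, Σx = 376, Σy = 117, Σx² = 24596, Σy² = 2617, Σxy = 7147
nΣxy − ΣxΣy = 42882 − 43992 = -1110
nΣx² − (Σx)² = 147576 − 141376 = 6200; nΣy² − (Σy)² = 15702 − 13689 = 2013
r = -1110 / √(6200 × 2013) = -1110 / 3532.7893 ≈ -0.314

-0.314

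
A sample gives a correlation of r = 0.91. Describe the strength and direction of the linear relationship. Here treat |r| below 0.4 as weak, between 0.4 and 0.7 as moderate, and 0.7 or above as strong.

strong positive

r = 0.91 > 0 so the relationship is positive.
|r| = 0.91, which falls in the strong range.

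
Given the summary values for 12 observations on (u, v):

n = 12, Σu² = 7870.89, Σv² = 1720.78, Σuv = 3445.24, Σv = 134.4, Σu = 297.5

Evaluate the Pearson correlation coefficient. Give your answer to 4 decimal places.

0.3466

r = (nΣuv − ΣuΣv) / √[(nΣu² − (Σu)²)(nΣv² − (Σv)²)]
Numerator: 12×3445.24 − 297.5×134.4 = 1358.88
Denominator: √[(94450.68 − 88506.25)(20649.36 − 18063.36)] = √[5944.43 × 2586] = 3920.7520
r = 1358.88 / 3920.7520 ≈ 0.3466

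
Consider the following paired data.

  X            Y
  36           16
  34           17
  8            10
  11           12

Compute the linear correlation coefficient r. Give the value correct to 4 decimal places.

0.9699

n = 4, ΣX = 89, ΣY = 55, ΣX² = 2637, ΣY² = 789, ΣXY = 1366
nΣXY − ΣXΣY = 5464 − 4895 = 569
nΣX² − (ΣX)² = 10548 − 7921 = 2627; nΣY² − (ΣY)² = 3156 − 3025 = 131
r = 569 / √(2627 × 131) = 569 / 586.6319 ≈ 0.9699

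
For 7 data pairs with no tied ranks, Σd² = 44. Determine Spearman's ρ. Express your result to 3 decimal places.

ρ = 1 − 6Σd² / [n(n²−1)] = 1 − 6×44 / (7×48)
  = 1 − 264/336 = 1 − 0.7857 ≈ 0.214

0.214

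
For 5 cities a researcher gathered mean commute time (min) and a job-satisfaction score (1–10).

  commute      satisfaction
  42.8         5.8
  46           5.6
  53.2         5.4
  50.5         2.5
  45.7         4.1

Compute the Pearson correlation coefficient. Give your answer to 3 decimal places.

-0.349

n = 5, Σx = 238.2, Σy = 23.4, Σx² = 11416.82, Σy² = 117.22, Σxy = 1106.74
nΣxy − ΣxΣy = 5533.7 − 5573.88 = -40.18
nΣx² − (Σx)² = 57084.1 − 56739.24 = 344.86; nΣy² − (Σy)² = 586.1 − 547.56 = 38.54
r = -40.18 / √(344.86 × 38.54) = -40.18 / 115.2862 ≈ -0.349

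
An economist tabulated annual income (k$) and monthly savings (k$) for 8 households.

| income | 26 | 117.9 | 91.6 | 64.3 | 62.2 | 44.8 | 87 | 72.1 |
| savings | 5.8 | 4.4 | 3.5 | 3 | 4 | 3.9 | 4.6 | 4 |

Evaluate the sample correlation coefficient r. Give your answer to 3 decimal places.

n = 8, Σx = 565.9, Σy = 33.2, Σx² = 45744.75, Σy² = 142.62, Σxy = 2295.18
nΣxy − ΣxΣy = 18361.44 − 18787.88 = -426.44
nΣx² − (Σx)² = 365958 − 320242.81 = 45715.19; nΣy² − (Σy)² = 1140.96 − 1102.24 = 38.72
r = -426.44 / √(45715.19 × 38.72) = -426.44 / 1330.4481 ≈ -0.321

-0.321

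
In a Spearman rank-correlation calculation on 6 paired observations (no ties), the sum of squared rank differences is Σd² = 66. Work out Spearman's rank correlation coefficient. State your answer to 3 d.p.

ρ = 1 − 6Σd² / [n(n²−1)] = 1 − 6×66 / (6×35)
  = 1 − 396/210 = 1 − 1.8857 ≈ -0.886

-0.886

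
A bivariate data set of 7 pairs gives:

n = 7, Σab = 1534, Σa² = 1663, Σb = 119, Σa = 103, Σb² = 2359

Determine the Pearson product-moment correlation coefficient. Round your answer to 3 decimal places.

-0.975

r = (nΣab − ΣaΣb) / √[(nΣa² − (Σa)²)(nΣb² − (Σb)²)]
Numerator: 7×1534 − 103×119 = -1519
Denominator: √[(11641 − 10609)(16513 − 14161)] = √[1032 × 2352] = 1557.9679
r = -1519 / 1557.9679 ≈ -0.975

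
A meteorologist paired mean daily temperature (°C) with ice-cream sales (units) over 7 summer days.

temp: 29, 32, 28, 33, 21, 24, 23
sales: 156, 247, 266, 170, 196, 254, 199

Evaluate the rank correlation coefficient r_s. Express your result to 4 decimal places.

Rank temp: 5, 6, 4, 7, 1, 3, 2
Rank sales: 1, 5, 7, 2, 3, 6, 4
d = rank(temp) − rank(sales): 4, 1, -3, 5, -2, -3, -2; Σd² = 68
ρ = 1 − 6Σd² / [n(n²−1)] = 1 − 6×68 / (7×48) = 1 − 408/336 ≈ -0.2143

-0.2143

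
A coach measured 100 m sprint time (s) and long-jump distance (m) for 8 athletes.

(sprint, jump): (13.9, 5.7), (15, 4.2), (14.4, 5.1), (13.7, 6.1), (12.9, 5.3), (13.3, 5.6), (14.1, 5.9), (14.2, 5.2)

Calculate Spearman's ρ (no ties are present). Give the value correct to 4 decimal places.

-0.5952

Rank sprint: 4, 8, 7, 3, 1, 2, 5, 6
Rank jump: 6, 1, 2, 8, 4, 5, 7, 3
d = rank(sprint) − rank(jump): -2, 7, 5, -5, -3, -3, -2, 3; Σd² = 134
ρ = 1 − 6Σd² / [n(n²−1)] = 1 − 6×134 / (8×63) = 1 − 804/504 ≈ -0.5952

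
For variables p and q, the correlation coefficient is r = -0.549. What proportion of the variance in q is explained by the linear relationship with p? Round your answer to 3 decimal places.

0.301

r² = (-0.549)² = 0.301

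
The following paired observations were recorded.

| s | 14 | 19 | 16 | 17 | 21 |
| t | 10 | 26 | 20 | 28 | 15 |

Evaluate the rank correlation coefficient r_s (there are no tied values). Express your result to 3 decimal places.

0.300

Rank s: 1, 4, 2, 3, 5
Rank t: 1, 4, 3, 5, 2
d = rank(s) − rank(t): 0, 0, -1, -2, 3; Σd² = 14
ρ = 1 − 6Σd² / [n(n²−1)] = 1 − 6×14 / (5×24) = 1 − 84/120 ≈ 0.300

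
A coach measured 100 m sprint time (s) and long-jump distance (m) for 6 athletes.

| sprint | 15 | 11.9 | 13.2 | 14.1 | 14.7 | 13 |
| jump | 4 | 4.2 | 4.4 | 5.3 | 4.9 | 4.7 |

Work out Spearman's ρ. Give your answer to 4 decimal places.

Rank sprint: 6, 1, 3, 4, 5, 2
Rank jump: 1, 2, 3, 6, 5, 4
d = rank(sprint) − rank(jump): 5, -1, 0, -2, 0, -2; Σd² = 34
ρ = 1 − 6Σd² / [n(n²−1)] = 1 − 6×34 / (6×35) = 1 − 204/210 ≈ 0.0286

0.0286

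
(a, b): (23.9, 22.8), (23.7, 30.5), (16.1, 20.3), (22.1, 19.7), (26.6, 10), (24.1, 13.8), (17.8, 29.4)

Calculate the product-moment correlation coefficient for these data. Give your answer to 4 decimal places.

-0.4573

n = 7, Σa = 154.3, Σb = 146.5, Σa² = 3485.73, Σb² = 3405.07, Σab = 3151.87
nΣab − ΣaΣb = 22063.09 − 22604.95 = -541.86
nΣa² − (Σa)² = 24400.11 − 23808.49 = 591.62; nΣb² − (Σb)² = 23835.49 − 21462.25 = 2373.24
r = -541.86 / √(591.62 × 2373.24) = -541.86 / 1184.9288 ≈ -0.4573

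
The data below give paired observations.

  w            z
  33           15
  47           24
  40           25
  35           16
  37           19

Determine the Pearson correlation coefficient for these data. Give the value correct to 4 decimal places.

n = 5, Σw = 192, Σz = 99, Σw² = 7492, Σz² = 2043, Σwz = 3886
nΣwz − ΣwΣz = 19430 − 19008 = 422
nΣw² − (Σw)² = 37460 − 36864 = 596; nΣz² − (Σz)² = 10215 − 9801 = 414
r = 422 / √(596 × 414) = 422 / 496.7333 ≈ 0.8496

0.8496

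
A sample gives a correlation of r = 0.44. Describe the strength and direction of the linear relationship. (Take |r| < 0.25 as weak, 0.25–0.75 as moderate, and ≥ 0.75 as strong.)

r = 0.44 > 0 so the relationship is positive.
|r| = 0.44, which falls in the moderate range.

moderate positive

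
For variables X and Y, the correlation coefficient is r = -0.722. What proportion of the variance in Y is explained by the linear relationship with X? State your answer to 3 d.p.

0.521

r² = (-0.722)² = 0.521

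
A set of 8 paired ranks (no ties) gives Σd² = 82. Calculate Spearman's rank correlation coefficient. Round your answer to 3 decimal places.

ρ = 1 − 6Σd² / [n(n²−1)] = 1 − 6×82 / (8×63)
  = 1 − 492/504 = 1 − 0.9762 ≈ 0.024

0.024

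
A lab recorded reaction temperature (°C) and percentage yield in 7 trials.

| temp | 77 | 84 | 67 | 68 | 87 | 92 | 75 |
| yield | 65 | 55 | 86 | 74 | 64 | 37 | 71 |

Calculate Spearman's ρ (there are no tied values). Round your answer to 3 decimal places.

Rank temp: 4, 5, 1, 2, 6, 7, 3
Rank yield: 4, 2, 7, 6, 3, 1, 5
d = rank(temp) − rank(yield): 0, 3, -6, -4, 3, 6, -2; Σd² = 110
ρ = 1 − 6Σd² / [n(n²−1)] = 1 − 6×110 / (7×48) = 1 − 660/336 ≈ -0.964

-0.964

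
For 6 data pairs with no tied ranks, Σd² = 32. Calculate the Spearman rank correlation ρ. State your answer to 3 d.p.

0.086

ρ = 1 − 6Σd² / [n(n²−1)] = 1 − 6×32 / (6×35)
  = 1 − 192/210 = 1 − 0.9143 ≈ 0.086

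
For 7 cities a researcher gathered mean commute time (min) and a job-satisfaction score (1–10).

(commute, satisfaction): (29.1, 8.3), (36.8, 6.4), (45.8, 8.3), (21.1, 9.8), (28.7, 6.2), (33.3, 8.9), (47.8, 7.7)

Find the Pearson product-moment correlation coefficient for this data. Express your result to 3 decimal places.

-0.276

n = 7, Σx = 242.6, Σy = 55.6, Σx² = 8961.32, Σy² = 451.72, Σxy = 1906.34
nΣxy − ΣxΣy = 13344.38 − 13488.56 = -144.18
nΣx² − (Σx)² = 62729.24 − 58854.76 = 3874.48; nΣy² − (Σy)² = 3162.04 − 3091.36 = 70.68
r = -144.18 / √(3874.48 × 70.68) = -144.18 / 523.3051 ≈ -0.276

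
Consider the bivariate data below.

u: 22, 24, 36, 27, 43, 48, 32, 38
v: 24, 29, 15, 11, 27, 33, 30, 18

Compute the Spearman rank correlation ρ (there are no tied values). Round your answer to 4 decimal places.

Rank u: 1, 2, 5, 3, 7, 8, 4, 6
Rank v: 4, 6, 2, 1, 5, 8, 7, 3
d = rank(u) − rank(v): -3, -4, 3, 2, 2, 0, -3, 3; Σd² = 60
ρ = 1 − 6Σd² / [n(n²−1)] = 1 − 6×60 / (8×63) = 1 − 360/504 ≈ 0.2857

0.2857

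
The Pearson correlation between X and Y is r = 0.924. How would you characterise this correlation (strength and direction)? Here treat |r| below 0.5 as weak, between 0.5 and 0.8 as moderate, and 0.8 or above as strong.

strong positive

r = 0.924 > 0 so the relationship is positive.
|r| = 0.924, which falls in the strong range.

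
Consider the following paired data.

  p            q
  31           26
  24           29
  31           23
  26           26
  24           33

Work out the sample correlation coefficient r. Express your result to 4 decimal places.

n = 5, Σp = 136, Σq = 137, Σp² = 3750, Σq² = 3811, Σpq = 3683
nΣpq − ΣpΣq = 18415 − 18632 = -217
nΣp² − (Σp)² = 18750 − 18496 = 254; nΣq² − (Σq)² = 19055 − 18769 = 286
r = -217 / √(254 × 286) = -217 / 269.5255 ≈ -0.8051

-0.8051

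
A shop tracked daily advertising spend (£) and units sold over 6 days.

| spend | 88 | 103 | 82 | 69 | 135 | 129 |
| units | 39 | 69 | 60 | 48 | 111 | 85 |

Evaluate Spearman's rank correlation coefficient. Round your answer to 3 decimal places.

0.829

Rank spend: 3, 4, 2, 1, 6, 5
Rank units: 1, 4, 3, 2, 6, 5
d = rank(spend) − rank(units): 2, 0, -1, -1, 0, 0; Σd² = 6
ρ = 1 − 6Σd² / [n(n²−1)] = 1 − 6×6 / (6×35) = 1 − 36/210 ≈ 0.829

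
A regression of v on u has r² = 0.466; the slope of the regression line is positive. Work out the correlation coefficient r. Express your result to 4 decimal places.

0.6826

|r| = √0.466 = 0.6826
The association is positive, so r = 0.6826.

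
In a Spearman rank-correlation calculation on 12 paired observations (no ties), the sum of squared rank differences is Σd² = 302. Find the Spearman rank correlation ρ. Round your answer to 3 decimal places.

ρ = 1 − 6Σd² / [n(n²−1)] = 1 − 6×302 / (12×143)
  = 1 − 1812/1716 = 1 − 1.0559 ≈ -0.056

-0.056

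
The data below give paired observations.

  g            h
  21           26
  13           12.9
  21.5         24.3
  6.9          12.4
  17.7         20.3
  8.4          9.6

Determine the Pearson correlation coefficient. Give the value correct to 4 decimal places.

n = 6, Σg = 88.5, Σh = 105.5, Σg² = 1503.71, Σh² = 2090.91, Σgh = 1761.66
nΣgh − ΣgΣh = 10569.96 − 9336.75 = 1233.21
nΣg² − (Σg)² = 9022.26 − 7832.25 = 1190.01; nΣh² − (Σh)² = 12545.46 − 11130.25 = 1415.21
r = 1233.21 / √(1190.01 × 1415.21) = 1233.21 / 1297.7342 ≈ 0.9503

0.9503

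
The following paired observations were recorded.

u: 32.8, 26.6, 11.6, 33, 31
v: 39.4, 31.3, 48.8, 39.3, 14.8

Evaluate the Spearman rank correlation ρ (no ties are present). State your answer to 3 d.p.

-0.200

Rank u: 4, 2, 1, 5, 3
Rank v: 4, 2, 5, 3, 1
d = rank(u) − rank(v): 0, 0, -4, 2, 2; Σd² = 24
ρ = 1 − 6Σd² / [n(n²−1)] = 1 − 6×24 / (5×24) = 1 − 144/120 ≈ -0.200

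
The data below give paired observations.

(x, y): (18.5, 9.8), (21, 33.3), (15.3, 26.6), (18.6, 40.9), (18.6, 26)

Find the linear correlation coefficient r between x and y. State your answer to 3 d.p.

n = 5, Σx = 92, Σy = 136.6, Σx² = 1709.26, Σy² = 4261.3, Σxy = 2531.92
nΣxy − ΣxΣy = 12659.6 − 12567.2 = 92.4
nΣx² − (Σx)² = 8546.3 − 8464 = 82.3; nΣy² − (Σy)² = 21306.5 − 18659.56 = 2646.94
r = 92.4 / √(82.3 × 2646.94) = 92.4 / 466.7367 ≈ 0.198

0.198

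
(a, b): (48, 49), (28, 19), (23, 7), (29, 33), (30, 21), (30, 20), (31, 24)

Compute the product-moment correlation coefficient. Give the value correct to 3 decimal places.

0.911

n = 7, Σa = 219, Σb = 173, Σa² = 7219, Σb² = 5317, Σab = 5976
nΣab − ΣaΣb = 41832 − 37887 = 3945
nΣa² − (Σa)² = 50533 − 47961 = 2572; nΣb² − (Σb)² = 37219 − 29929 = 7290
r = 3945 / √(2572 × 7290) = 3945 / 4330.1132 ≈ 0.911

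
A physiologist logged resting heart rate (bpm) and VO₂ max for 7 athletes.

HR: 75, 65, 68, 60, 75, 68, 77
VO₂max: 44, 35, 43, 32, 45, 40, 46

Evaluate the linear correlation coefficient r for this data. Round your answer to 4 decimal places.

0.9410

n = 7, Σx = 488, Σy = 285, Σx² = 34252, Σy² = 11775, Σxy = 20056
nΣxy − ΣxΣy = 140392 − 139080 = 1312
nΣx² − (Σx)² = 239764 − 238144 = 1620; nΣy² − (Σy)² = 82425 − 81225 = 1200
r = 1312 / √(1620 × 1200) = 1312 / 1394.2740 ≈ 0.9410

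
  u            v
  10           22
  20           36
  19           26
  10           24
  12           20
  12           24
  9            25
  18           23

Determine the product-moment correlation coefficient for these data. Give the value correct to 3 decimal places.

n = 8, Σu = 110, Σv = 200, Σu² = 1654, Σv² = 5162, Σuv = 2841
nΣuv − ΣuΣv = 22728 − 22000 = 728
nΣu² − (Σu)² = 13232 − 12100 = 1132; nΣv² − (Σv)² = 41296 − 40000 = 1296
r = 728 / √(1132 × 1296) = 728 / 1211.2275 ≈ 0.601

0.601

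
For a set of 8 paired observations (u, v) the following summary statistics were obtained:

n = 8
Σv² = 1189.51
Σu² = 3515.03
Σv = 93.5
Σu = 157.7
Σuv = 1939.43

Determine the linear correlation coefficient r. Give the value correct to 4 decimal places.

0.4858

r = (nΣuv − ΣuΣv) / √[(nΣu² − (Σu)²)(nΣv² − (Σv)²)]
Numerator: 8×1939.43 − 157.7×93.5 = 770.49
Denominator: √[(28120.24 − 24869.29)(9516.08 − 8742.25)] = √[3250.95 × 773.83] = 1586.0904
r = 770.49 / 1586.0904 ≈ 0.4858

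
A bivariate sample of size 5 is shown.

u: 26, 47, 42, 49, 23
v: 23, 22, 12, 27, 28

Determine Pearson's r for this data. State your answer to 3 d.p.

n = 5, Σu = 187, Σv = 112, Σu² = 7579, Σv² = 2670, Σuv = 4103
nΣuv − ΣuΣv = 20515 − 20944 = -429
nΣu² − (Σu)² = 37895 − 34969 = 2926; nΣv² − (Σv)² = 13350 − 12544 = 806
r = -429 / √(2926 × 806) = -429 / 1535.6940 ≈ -0.279

-0.279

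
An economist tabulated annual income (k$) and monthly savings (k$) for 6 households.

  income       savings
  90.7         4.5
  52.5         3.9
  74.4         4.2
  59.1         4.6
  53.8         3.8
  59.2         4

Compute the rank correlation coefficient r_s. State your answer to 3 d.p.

0.600

Rank income: 6, 1, 5, 3, 2, 4
Rank savings: 5, 2, 4, 6, 1, 3
d = rank(income) − rank(savings): 1, -1, 1, -3, 1, 1; Σd² = 14
ρ = 1 − 6Σd² / [n(n²−1)] = 1 − 6×14 / (6×35) = 1 − 84/210 ≈ 0.600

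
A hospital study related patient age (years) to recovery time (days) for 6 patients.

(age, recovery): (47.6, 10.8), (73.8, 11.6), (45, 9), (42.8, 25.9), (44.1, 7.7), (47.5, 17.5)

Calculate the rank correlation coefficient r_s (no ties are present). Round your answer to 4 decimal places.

Rank age: 5, 6, 3, 1, 2, 4
Rank recovery: 3, 4, 2, 6, 1, 5
d = rank(age) − rank(recovery): 2, 2, 1, -5, 1, -1; Σd² = 36
ρ = 1 − 6Σd² / [n(n²−1)] = 1 − 6×36 / (6×35) = 1 − 216/210 ≈ -0.0286

-0.0286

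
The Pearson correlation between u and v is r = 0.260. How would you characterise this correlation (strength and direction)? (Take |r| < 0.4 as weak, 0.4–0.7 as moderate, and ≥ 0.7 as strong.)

r = 0.260 > 0 so the relationship is positive.
|r| = 0.260, which falls in the weak range.

weak positive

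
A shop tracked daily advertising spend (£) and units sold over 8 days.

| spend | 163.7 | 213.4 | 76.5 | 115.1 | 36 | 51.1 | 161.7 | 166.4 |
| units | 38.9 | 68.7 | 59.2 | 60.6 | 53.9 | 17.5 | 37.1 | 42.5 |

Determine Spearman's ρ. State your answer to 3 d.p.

Rank spend: 6, 8, 3, 4, 1, 2, 5, 7
Rank units: 3, 8, 6, 7, 5, 1, 2, 4
d = rank(spend) − rank(units): 3, 0, -3, -3, -4, 1, 3, 3; Σd² = 62
ρ = 1 − 6Σd² / [n(n²−1)] = 1 − 6×62 / (8×63) = 1 − 372/504 ≈ 0.262

0.262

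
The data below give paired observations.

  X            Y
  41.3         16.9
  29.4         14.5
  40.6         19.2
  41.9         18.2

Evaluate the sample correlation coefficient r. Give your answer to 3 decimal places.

0.863

n = 4, ΣX = 153.2, ΣY = 68.8, ΣX² = 5974.02, ΣY² = 1195.74, ΣXY = 2666.37
nΣXY − ΣXΣY = 10665.48 − 10540.16 = 125.32
nΣX² − (ΣX)² = 23896.08 − 23470.24 = 425.84; nΣY² − (ΣY)² = 4782.96 − 4733.44 = 49.52
r = 125.32 / √(425.84 × 49.52) = 125.32 / 145.2157 ≈ 0.863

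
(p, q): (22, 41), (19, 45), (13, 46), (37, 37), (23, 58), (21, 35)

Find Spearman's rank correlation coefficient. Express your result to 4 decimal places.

-0.2000

Rank p: 4, 2, 1, 6, 5, 3
Rank q: 3, 4, 5, 2, 6, 1
d = rank(p) − rank(q): 1, -2, -4, 4, -1, 2; Σd² = 42
ρ = 1 − 6Σd² / [n(n²−1)] = 1 − 6×42 / (6×35) = 1 − 252/210 ≈ -0.2000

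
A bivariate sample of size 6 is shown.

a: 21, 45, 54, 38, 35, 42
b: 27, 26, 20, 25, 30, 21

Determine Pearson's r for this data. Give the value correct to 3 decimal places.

n = 6, Σa = 235, Σb = 149, Σa² = 9815, Σb² = 3771, Σab = 5699
nΣab − ΣaΣb = 34194 − 35015 = -821
nΣa² − (Σa)² = 58890 − 55225 = 3665; nΣb² − (Σb)² = 22626 − 22201 = 425
r = -821 / √(3665 × 425) = -821 / 1248.0485 ≈ -0.658

-0.658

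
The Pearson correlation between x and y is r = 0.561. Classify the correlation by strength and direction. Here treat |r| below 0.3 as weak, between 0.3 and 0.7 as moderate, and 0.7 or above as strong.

moderate positive

r = 0.561 > 0 so the relationship is positive.
|r| = 0.561, which falls in the moderate range.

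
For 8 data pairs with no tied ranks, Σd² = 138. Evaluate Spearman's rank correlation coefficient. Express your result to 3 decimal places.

-0.643

ρ = 1 − 6Σd² / [n(n²−1)] = 1 − 6×138 / (8×63)
  = 1 − 828/504 = 1 − 1.6429 ≈ -0.643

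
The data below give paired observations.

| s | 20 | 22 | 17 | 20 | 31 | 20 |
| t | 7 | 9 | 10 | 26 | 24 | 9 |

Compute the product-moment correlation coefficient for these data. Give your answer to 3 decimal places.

0.538

n = 6, Σs = 130, Σt = 85, Σs² = 2934, Σt² = 1563, Σst = 1952
nΣst − ΣsΣt = 11712 − 11050 = 662
nΣs² − (Σs)² = 17604 − 16900 = 704; nΣt² − (Σt)² = 9378 − 7225 = 2153
r = 662 / √(704 × 2153) = 662 / 1231.1426 ≈ 0.538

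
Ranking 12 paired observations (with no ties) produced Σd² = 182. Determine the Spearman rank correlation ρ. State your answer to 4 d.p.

ρ = 1 − 6Σd² / [n(n²−1)] = 1 − 6×182 / (12×143)
  = 1 − 1092/1716 = 1 − 0.63636 ≈ 0.3636

0.3636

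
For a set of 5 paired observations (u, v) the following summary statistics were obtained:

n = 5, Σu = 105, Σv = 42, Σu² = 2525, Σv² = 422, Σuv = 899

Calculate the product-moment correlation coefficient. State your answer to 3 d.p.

r = (nΣuv − ΣuΣv) / √[(nΣu² − (Σu)²)(nΣv² − (Σv)²)]
Numerator: 5×899 − 105×42 = 85
Denominator: √[(12625 − 11025)(2110 − 1764)] = √[1600 × 346] = 744.0430
r = 85 / 744.0430 ≈ 0.114

0.114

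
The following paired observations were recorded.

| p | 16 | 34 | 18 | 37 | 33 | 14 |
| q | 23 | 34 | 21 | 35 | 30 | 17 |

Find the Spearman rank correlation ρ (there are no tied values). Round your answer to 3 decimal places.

Rank p: 2, 5, 3, 6, 4, 1
Rank q: 3, 5, 2, 6, 4, 1
d = rank(p) − rank(q): -1, 0, 1, 0, 0, 0; Σd² = 2
ρ = 1 − 6Σd² / [n(n²−1)] = 1 − 6×2 / (6×35) = 1 − 12/210 ≈ 0.943

0.943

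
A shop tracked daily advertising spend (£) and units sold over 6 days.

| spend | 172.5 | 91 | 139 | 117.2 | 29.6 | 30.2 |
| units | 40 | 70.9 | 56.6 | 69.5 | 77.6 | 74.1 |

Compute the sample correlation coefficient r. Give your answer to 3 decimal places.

-0.889

n = 6, Σx = 579.5, Σy = 388.7, Σx² = 72882.29, Σy² = 26173.19, Σxy = 33899.48
nΣxy − ΣxΣy = 203396.88 − 225251.65 = -21854.77
nΣx² − (Σx)² = 437293.74 − 335820.25 = 101473.49; nΣy² − (Σy)² = 157039.14 − 151087.69 = 5951.45
r = -21854.77 / √(101473.49 × 5951.45) = -21854.77 / 24574.6699 ≈ -0.889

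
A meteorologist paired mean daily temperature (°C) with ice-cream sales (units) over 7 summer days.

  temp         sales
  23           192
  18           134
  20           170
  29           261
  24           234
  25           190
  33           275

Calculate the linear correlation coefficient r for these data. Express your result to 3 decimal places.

n = 7, Σx = 172, Σy = 1456, Σx² = 4384, Σy² = 318322, Σxy = 37238
nΣxy − ΣxΣy = 260666 − 250432 = 10234
nΣx² − (Σx)² = 30688 − 29584 = 1104; nΣy² − (Σy)² = 2228254 − 2119936 = 108318
r = 10234 / √(1104 × 108318) = 10234 / 10935.4045 ≈ 0.936

0.936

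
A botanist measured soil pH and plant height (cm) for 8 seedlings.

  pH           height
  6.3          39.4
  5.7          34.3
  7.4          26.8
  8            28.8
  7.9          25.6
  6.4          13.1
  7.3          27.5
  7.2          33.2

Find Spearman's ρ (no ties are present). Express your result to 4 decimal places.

-0.4762

Rank pH: 2, 1, 6, 8, 7, 3, 5, 4
Rank height: 8, 7, 3, 5, 2, 1, 4, 6
d = rank(pH) − rank(height): -6, -6, 3, 3, 5, 2, 1, -2; Σd² = 124
ρ = 1 − 6Σd² / [n(n²−1)] = 1 − 6×124 / (8×63) = 1 − 744/504 ≈ -0.4762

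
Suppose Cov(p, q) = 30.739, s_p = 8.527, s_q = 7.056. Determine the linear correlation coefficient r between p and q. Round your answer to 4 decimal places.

0.5109

r = Cov(p,q) / (s_p · s_q) = 30.739 / (8.527 × 7.056)
  = 30.739 / 60.1665 ≈ 0.5109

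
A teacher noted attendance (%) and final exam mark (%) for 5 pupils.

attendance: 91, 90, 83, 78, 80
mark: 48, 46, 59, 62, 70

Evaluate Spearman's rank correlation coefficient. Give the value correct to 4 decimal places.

Rank attendance: 5, 4, 3, 1, 2
Rank mark: 2, 1, 3, 4, 5
d = rank(attendance) − rank(mark): 3, 3, 0, -3, -3; Σd² = 36
ρ = 1 − 6Σd² / [n(n²−1)] = 1 − 6×36 / (5×24) = 1 − 216/120 ≈ -0.8000

-0.8000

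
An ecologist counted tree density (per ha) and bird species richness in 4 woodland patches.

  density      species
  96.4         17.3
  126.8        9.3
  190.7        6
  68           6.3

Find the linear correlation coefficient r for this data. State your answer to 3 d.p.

-0.321

n = 4, Σx = 481.9, Σy = 38.9, Σx² = 66361.69, Σy² = 461.47, Σxy = 4419.56
nΣxy − ΣxΣy = 17678.24 − 18745.91 = -1067.67
nΣx² − (Σx)² = 265446.76 − 232227.61 = 33219.15; nΣy² − (Σy)² = 1845.88 − 1513.21 = 332.67
r = -1067.67 / √(33219.15 × 332.67) = -1067.67 / 3324.3066 ≈ -0.321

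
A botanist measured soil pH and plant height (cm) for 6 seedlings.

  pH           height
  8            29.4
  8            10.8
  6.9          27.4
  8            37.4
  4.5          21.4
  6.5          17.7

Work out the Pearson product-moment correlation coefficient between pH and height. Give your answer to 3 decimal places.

n = 6, Σx = 41.9, Σy = 144.1, Σx² = 302.11, Σy² = 3901.77, Σxy = 1021.21
nΣxy − ΣxΣy = 6127.26 − 6037.79 = 89.47
nΣx² − (Σx)² = 1812.66 − 1755.61 = 57.05; nΣy² − (Σy)² = 23410.62 − 20764.81 = 2645.81
r = 89.47 / √(57.05 × 2645.81) = 89.47 / 388.5144 ≈ 0.230

0.230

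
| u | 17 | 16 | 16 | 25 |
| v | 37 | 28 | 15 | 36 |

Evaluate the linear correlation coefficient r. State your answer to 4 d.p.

0.5341

n = 4, Σu = 74, Σv = 116, Σu² = 1426, Σv² = 3674, Σuv = 2217
nΣuv − ΣuΣv = 8868 − 8584 = 284
nΣu² − (Σu)² = 5704 − 5476 = 228; nΣv² − (Σv)² = 14696 − 13456 = 1240
r = 284 / √(228 × 1240) = 284 / 531.7142 ≈ 0.5341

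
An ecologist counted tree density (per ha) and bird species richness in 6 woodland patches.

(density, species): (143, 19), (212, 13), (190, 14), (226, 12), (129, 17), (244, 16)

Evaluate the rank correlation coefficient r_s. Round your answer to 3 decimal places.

Rank density: 2, 4, 3, 5, 1, 6
Rank species: 6, 2, 3, 1, 5, 4
d = rank(density) − rank(species): -4, 2, 0, 4, -4, 2; Σd² = 56
ρ = 1 − 6Σd² / [n(n²−1)] = 1 − 6×56 / (6×35) = 1 − 336/210 ≈ -0.600

-0.600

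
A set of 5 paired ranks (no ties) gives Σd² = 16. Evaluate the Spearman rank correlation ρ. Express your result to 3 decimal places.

ρ = 1 − 6Σd² / [n(n²−1)] = 1 − 6×16 / (5×24)
  = 1 − 96/120 = 1 − 0.8000 ≈ 0.200

0.200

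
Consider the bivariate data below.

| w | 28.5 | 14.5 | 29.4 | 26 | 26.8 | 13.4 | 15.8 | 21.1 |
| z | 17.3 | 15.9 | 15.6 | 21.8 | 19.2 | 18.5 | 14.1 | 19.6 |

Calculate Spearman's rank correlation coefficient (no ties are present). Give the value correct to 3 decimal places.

0.000

Rank w: 7, 2, 8, 5, 6, 1, 3, 4
Rank z: 4, 3, 2, 8, 6, 5, 1, 7
d = rank(w) − rank(z): 3, -1, 6, -3, 0, -4, 2, -3; Σd² = 84
ρ = 1 − 6Σd² / [n(n²−1)] = 1 − 6×84 / (8×63) = 1 − 504/504 ≈ 0.000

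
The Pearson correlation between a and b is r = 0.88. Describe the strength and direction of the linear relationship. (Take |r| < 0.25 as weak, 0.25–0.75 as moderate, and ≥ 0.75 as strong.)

strong positive

r = 0.88 > 0 so the relationship is positive.
|r| = 0.88, which falls in the strong range.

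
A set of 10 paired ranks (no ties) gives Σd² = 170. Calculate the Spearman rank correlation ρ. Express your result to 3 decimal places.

-0.030

ρ = 1 − 6Σd² / [n(n²−1)] = 1 − 6×170 / (10×99)
  = 1 − 1020/990 = 1 − 1.0303 ≈ -0.030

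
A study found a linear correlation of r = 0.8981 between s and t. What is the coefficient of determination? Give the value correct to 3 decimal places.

r² = (0.8981)² = 0.807

0.807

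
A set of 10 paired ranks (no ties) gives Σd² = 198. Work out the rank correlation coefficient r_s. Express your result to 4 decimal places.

ρ = 1 − 6Σd² / [n(n²−1)] = 1 − 6×198 / (10×99)
  = 1 − 1188/990 = 1 − 1.20000 ≈ -0.2000

-0.2000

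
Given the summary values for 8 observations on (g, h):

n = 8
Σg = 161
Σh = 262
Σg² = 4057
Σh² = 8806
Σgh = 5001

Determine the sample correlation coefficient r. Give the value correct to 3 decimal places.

r = (nΣgh − ΣgΣh) / √[(nΣg² − (Σg)²)(nΣh² − (Σh)²)]
Numerator: 8×5001 − 161×262 = -2174
Denominator: √[(32456 − 25921)(70448 − 68644)] = √[6535 × 1804] = 3433.5317
r = -2174 / 3433.5317 ≈ -0.633

-0.633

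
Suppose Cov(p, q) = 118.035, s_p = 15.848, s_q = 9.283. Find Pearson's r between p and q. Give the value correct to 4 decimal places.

r = Cov(p,q) / (s_p · s_q) = 118.035 / (15.848 × 9.283)
  = 118.035 / 147.1170 ≈ 0.8023

0.8023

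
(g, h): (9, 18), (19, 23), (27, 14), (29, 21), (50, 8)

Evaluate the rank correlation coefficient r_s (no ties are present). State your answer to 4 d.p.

Rank g: 1, 2, 3, 4, 5
Rank h: 3, 5, 2, 4, 1
d = rank(g) − rank(h): -2, -3, 1, 0, 4; Σd² = 30
ρ = 1 − 6Σd² / [n(n²−1)] = 1 − 6×30 / (5×24) = 1 − 180/120 ≈ -0.5000

-0.5000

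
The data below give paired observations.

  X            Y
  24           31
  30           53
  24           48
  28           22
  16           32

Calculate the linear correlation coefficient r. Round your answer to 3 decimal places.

0.274

n = 5, ΣX = 122, ΣY = 186, ΣX² = 3092, ΣY² = 7582, ΣXY = 4614
nΣXY − ΣXΣY = 23070 − 22692 = 378
nΣX² − (ΣX)² = 15460 − 14884 = 576; nΣY² − (ΣY)² = 37910 − 34596 = 3314
r = 378 / √(576 × 3314) = 378 / 1381.6164 ≈ 0.274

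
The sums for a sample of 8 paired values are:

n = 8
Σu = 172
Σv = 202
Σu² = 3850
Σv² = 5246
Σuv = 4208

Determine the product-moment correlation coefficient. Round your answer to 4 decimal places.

-0.9078

r = (nΣuv − ΣuΣv) / √[(nΣu² − (Σu)²)(nΣv² − (Σv)²)]
Numerator: 8×4208 − 172×202 = -1080
Denominator: √[(30800 − 29584)(41968 − 40804)] = √[1216 × 1164] = 1189.7159
r = -1080 / 1189.7159 ≈ -0.9078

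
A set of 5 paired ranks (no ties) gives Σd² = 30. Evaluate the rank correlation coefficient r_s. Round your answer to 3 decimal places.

-0.500

ρ = 1 − 6Σd² / [n(n²−1)] = 1 − 6×30 / (5×24)
  = 1 − 180/120 = 1 − 1.5000 ≈ -0.500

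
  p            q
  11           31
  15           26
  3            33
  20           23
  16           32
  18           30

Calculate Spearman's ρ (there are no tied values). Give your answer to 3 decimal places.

-0.714

Rank p: 2, 3, 1, 6, 4, 5
Rank q: 4, 2, 6, 1, 5, 3
d = rank(p) − rank(q): -2, 1, -5, 5, -1, 2; Σd² = 60
ρ = 1 − 6Σd² / [n(n²−1)] = 1 − 6×60 / (6×35) = 1 − 360/210 ≈ -0.714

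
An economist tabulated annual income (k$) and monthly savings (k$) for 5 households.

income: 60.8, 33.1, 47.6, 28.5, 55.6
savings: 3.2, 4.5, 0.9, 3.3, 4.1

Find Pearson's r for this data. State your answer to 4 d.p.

n = 5, Σx = 225.6, Σy = 16, Σx² = 10961.62, Σy² = 59, Σxy = 708.36
nΣxy − ΣxΣy = 3541.8 − 3609.6 = -67.8
nΣx² − (Σx)² = 54808.1 − 50895.36 = 3912.74; nΣy² − (Σy)² = 295 − 256 = 39
r = -67.8 / √(3912.74 × 39) = -67.8 / 390.6365 ≈ -0.1736

-0.1736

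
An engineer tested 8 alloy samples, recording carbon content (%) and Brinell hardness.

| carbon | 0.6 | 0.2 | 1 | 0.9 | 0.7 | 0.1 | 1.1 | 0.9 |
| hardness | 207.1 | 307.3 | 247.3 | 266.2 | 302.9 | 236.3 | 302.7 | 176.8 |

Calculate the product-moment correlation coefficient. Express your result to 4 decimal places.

n = 8, Σx = 5.5, Σy = 2046.6, Σx² = 4.73, Σy² = 539815.06, Σxy = 1400.35
nΣxy − ΣxΣy = 11202.8 − 11256.3 = -53.5
nΣx² − (Σx)² = 37.84 − 30.25 = 7.59; nΣy² − (Σy)² = 4318520.48 − 4188571.56 = 129948.92
r = -53.5 / √(7.59 × 129948.92) = -53.5 / 993.1326 ≈ -0.0539

-0.0539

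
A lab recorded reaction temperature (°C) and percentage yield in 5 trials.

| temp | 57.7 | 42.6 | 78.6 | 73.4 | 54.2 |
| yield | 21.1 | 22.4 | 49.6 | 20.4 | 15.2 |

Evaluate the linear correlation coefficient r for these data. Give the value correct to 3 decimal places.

n = 5, Σx = 306.5, Σy = 128.7, Σx² = 19647.21, Σy² = 4054.33, Σxy = 8391.47
nΣxy − ΣxΣy = 41957.35 − 39446.55 = 2510.8
nΣx² − (Σx)² = 98236.05 − 93942.25 = 4293.8; nΣy² − (Σy)² = 20271.65 − 16563.69 = 3707.96
r = 2510.8 / √(4293.8 × 3707.96) = 2510.8 / 3990.1427 ≈ 0.629

0.629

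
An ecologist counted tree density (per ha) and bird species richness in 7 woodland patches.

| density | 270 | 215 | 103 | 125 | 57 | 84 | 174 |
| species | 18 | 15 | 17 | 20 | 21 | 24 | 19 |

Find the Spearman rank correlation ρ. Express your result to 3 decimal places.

-0.679

Rank density: 7, 6, 3, 4, 1, 2, 5
Rank species: 3, 1, 2, 5, 6, 7, 4
d = rank(density) − rank(species): 4, 5, 1, -1, -5, -5, 1; Σd² = 94
ρ = 1 − 6Σd² / [n(n²−1)] = 1 − 6×94 / (7×48) = 1 − 564/336 ≈ -0.679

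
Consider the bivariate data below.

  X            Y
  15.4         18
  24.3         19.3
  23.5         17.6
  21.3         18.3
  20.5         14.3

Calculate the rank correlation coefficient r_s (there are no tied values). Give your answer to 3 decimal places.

0.500

Rank X: 1, 5, 4, 3, 2
Rank Y: 3, 5, 2, 4, 1
d = rank(X) − rank(Y): -2, 0, 2, -1, 1; Σd² = 10
ρ = 1 − 6Σd² / [n(n²−1)] = 1 − 6×10 / (5×24) = 1 − 60/120 ≈ 0.500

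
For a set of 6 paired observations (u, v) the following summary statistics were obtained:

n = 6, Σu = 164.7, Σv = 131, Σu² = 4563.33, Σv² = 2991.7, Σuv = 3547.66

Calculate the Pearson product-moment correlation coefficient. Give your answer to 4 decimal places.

r = (nΣuv − ΣuΣv) / √[(nΣu² − (Σu)²)(nΣv² − (Σv)²)]
Numerator: 6×3547.66 − 164.7×131 = -289.74
Denominator: √[(27379.98 − 27126.09)(17950.2 − 17161)] = √[253.89 × 789.2] = 447.6271
r = -289.74 / 447.6271 ≈ -0.6473

-0.6473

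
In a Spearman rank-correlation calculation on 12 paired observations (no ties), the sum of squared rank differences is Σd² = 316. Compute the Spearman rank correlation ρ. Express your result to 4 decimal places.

ρ = 1 − 6Σd² / [n(n²−1)] = 1 − 6×316 / (12×143)
  = 1 − 1896/1716 = 1 − 1.10490 ≈ -0.1049

-0.1049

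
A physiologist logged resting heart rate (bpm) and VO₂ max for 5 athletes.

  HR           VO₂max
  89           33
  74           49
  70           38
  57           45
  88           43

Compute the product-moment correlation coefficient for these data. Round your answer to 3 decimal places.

-0.459

n = 5, Σx = 378, Σy = 208, Σx² = 29290, Σy² = 8808, Σxy = 15572
nΣxy − ΣxΣy = 77860 − 78624 = -764
nΣx² − (Σx)² = 146450 − 142884 = 3566; nΣy² − (Σy)² = 44040 − 43264 = 776
r = -764 / √(3566 × 776) = -764 / 1663.4951 ≈ -0.459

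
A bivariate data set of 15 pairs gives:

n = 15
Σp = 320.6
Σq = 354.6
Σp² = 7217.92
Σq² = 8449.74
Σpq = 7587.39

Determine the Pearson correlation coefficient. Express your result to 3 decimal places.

0.054

r = (nΣpq − ΣpΣq) / √[(nΣp² − (Σp)²)(nΣq² − (Σq)²)]
Numerator: 15×7587.39 − 320.6×354.6 = 126.09
Denominator: √[(108268.8 − 102784.36)(126746.1 − 125741.16)] = √[5484.44 × 1004.94] = 2347.6655
r = 126.09 / 2347.6655 ≈ 0.054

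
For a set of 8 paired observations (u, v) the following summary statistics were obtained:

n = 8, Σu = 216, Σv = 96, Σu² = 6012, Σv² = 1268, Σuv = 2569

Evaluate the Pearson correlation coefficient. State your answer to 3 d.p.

-0.159

r = (nΣuv − ΣuΣv) / √[(nΣu² − (Σu)²)(nΣv² − (Σv)²)]
Numerator: 8×2569 − 216×96 = -184
Denominator: √[(48096 − 46656)(10144 − 9216)] = √[1440 × 928] = 1155.9931
r = -184 / 1155.9931 ≈ -0.159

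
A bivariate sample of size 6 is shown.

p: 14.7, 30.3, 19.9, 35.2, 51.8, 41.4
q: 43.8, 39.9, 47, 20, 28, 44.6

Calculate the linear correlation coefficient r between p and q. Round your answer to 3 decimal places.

-0.548

n = 6, Σp = 193.3, Σq = 223.3, Σp² = 7166.43, Σq² = 8892.61, Σpq = 6788.97
nΣpq − ΣpΣq = 40733.82 − 43163.89 = -2430.07
nΣp² − (Σp)² = 42998.58 − 37364.89 = 5633.69; nΣq² − (Σq)² = 53355.66 − 49862.89 = 3492.77
r = -2430.07 / √(5633.69 × 3492.77) = -2430.07 / 4435.8971 ≈ -0.548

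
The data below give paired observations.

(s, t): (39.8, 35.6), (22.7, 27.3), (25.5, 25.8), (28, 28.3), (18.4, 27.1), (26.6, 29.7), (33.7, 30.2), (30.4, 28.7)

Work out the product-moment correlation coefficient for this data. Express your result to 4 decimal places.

0.8531

n = 8, Σs = 225.1, Σt = 232.7, Σs² = 6639.55, Σt² = 6831.41, Σst = 6665.77
nΣst − ΣsΣt = 53326.16 − 52380.77 = 945.39
nΣs² − (Σs)² = 53116.4 − 50670.01 = 2446.39; nΣt² − (Σt)² = 54651.28 − 54149.29 = 501.99
r = 945.39 / √(2446.39 × 501.99) = 945.39 / 1108.1802 ≈ 0.8531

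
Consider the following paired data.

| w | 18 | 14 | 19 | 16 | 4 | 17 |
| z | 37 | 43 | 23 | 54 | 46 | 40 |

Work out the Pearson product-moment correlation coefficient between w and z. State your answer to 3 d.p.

n = 6, Σw = 88, Σz = 243, Σw² = 1442, Σz² = 10379, Σwz = 3433
nΣwz − ΣwΣz = 20598 − 21384 = -786
nΣw² − (Σw)² = 8652 − 7744 = 908; nΣz² − (Σz)² = 62274 − 59049 = 3225
r = -786 / √(908 × 3225) = -786 / 1711.2276 ≈ -0.459

-0.459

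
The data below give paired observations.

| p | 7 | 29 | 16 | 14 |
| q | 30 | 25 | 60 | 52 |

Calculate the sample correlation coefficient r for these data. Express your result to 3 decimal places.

-0.285

n = 4, Σp = 66, Σq = 167, Σp² = 1342, Σq² = 7829, Σpq = 2623
nΣpq − ΣpΣq = 10492 − 11022 = -530
nΣp² − (Σp)² = 5368 − 4356 = 1012; nΣq² − (Σq)² = 31316 − 27889 = 3427
r = -530 / √(1012 × 3427) = -530 / 1862.2900 ≈ -0.285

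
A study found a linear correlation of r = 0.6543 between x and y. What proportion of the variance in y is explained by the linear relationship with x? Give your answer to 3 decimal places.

0.428

r² = (0.6543)² = 0.428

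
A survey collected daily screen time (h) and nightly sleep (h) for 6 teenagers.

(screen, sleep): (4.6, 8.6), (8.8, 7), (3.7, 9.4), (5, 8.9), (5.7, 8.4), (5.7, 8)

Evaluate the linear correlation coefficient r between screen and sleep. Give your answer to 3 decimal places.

-0.961

n = 6, Σx = 33.5, Σy = 50.3, Σx² = 202.27, Σy² = 425.09, Σxy = 273.92
nΣxy − ΣxΣy = 1643.52 − 1685.05 = -41.53
nΣx² − (Σx)² = 1213.62 − 1122.25 = 91.37; nΣy² − (Σy)² = 2550.54 − 2530.09 = 20.45
r = -41.53 / √(91.37 × 20.45) = -41.53 / 43.2263 ≈ -0.961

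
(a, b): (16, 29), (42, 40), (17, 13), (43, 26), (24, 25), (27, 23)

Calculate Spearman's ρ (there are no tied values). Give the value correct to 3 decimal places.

Rank a: 1, 5, 2, 6, 3, 4
Rank b: 5, 6, 1, 4, 3, 2
d = rank(a) − rank(b): -4, -1, 1, 2, 0, 2; Σd² = 26
ρ = 1 − 6Σd² / [n(n²−1)] = 1 − 6×26 / (6×35) = 1 − 156/210 ≈ 0.257

0.257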